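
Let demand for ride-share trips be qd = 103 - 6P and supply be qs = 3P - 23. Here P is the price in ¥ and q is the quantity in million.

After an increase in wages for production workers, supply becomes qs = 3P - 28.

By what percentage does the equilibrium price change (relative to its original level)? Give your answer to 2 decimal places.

+3.97

Solve the original market: 103 - 6P = 3P - 23, hence P = 14 and q = 19.
The new curves are qd = 103 - 6P (demand) and qs = 3P - 28 (supply).
Clearing the new market: 103 - 6P = 3P - 28, so P = 131/9 ≈ 14.5556 and q = 47/3 ≈ 15.6667.
%ΔP = (14.5556 − 14) / 14 × 100 = +3.97%.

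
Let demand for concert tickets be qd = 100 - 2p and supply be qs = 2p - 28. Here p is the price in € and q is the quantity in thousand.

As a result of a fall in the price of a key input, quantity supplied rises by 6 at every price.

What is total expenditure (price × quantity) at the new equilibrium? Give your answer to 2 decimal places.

Solve the original market: 100 - 2p = 2p - 28, hence p = 32 and q = 36.
The new curves are qd = 100 - 2p (demand) and qs = 2p - 22 (supply).
Equate the new curves: 100 - 2p = 2p - 22, giving 122 = 4p, p = 30.5, q = 39.
New expenditure = 30.5 × 39 = 1189.50.

1189.50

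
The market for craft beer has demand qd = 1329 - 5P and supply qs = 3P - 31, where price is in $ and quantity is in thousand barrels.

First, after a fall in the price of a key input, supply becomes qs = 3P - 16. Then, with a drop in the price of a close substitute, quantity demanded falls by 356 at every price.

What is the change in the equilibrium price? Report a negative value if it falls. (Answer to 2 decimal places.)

Original equilibrium: 1329 - 5P = 3P - 31 gives 1360 = 8P, so P = 170 and q = 479.
After the shift, demand is qd = 973 - 5P and supply is qs = 3P - 16.
Clearing the new market: 973 - 5P = 3P - 16, so P = 123.625 and q = 354.875.
ΔP = 123.625 − 170 = -46.38.

-46.38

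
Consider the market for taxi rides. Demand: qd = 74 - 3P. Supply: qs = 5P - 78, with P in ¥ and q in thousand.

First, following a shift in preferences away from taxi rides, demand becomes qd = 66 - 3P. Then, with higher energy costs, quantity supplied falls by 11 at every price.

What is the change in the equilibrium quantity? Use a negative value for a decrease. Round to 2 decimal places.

-9.13

Solve the original market: 74 - 3P = 5P - 78, hence P = 19 and q = 17.
With the change applied: demand qd = 66 - 3P, supply qs = 5P - 89.
New equilibrium: 66 - 3P = 5P - 89 ⇒ 155 = 8P ⇒ P = 19.375, q = 7.875.
Δq = 7.875 − 17 = -9.13.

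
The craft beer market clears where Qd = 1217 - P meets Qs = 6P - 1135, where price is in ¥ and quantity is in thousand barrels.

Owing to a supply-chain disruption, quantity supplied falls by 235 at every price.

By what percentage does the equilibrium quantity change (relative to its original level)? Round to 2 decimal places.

Before the shock: 1217 - P = 6P - 1135 ⇒ 2352 = 7P ⇒ P = 336, Q = 881.
After the shift, demand is Qd = 1217 - P and supply is Qs = 6P - 1370.
Setting them equal: 1217 - P = 6P - 1370 → 2587 = 7P, so P = 2587/7 ≈ 369.5714 and Q = 5932/7 ≈ 847.4286.
%ΔQ = (847.4286 − 881) / 881 × 100 = -3.81%.

-3.81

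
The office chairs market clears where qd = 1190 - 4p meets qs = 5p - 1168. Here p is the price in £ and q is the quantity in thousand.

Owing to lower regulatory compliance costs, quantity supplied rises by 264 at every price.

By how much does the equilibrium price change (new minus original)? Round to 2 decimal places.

-29.33

Before the shock: 1190 - 4p = 5p - 1168 ⇒ 2358 = 9p ⇒ p = 262, q = 142.
The new curves are qd = 1190 - 4p (demand) and qs = 5p - 904 (supply).
New equilibrium: 1190 - 4p = 5p - 904 ⇒ 2094 = 9p ⇒ p = 698/3 ≈ 232.6667, q = 778/3 ≈ 259.3333.
Δp = 232.6667 − 262 = -29.33.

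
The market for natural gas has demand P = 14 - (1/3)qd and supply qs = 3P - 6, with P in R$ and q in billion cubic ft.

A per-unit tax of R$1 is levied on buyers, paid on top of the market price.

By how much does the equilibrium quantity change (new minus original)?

-1.5

Original equilibrium: 42 - 3P = 3P - 6 gives 48 = 6P, so P = 8 and q = 18.
Since buyers pay the price plus the tax, the effective demand curve becomes qd = 39 - 3P.
Equate the new curves: 39 - 3P = 3P - 6, giving 45 = 6P, P = 7.5, q = 16.5.
Δq = 16.5 − 18 = -1.5.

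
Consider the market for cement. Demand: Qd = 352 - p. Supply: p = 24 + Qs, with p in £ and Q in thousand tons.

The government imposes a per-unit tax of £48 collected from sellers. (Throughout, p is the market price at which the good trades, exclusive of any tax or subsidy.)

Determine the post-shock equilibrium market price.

212

Before the shock: 352 - p = p - 24 ⇒ 376 = 2p ⇒ p = 188, Q = 164.
Since sellers keep the price net of the tax, the effective supply curve becomes Qs = p - 72.
Equate the new curves: 352 - p = p - 72, giving 424 = 2p, p = 212, Q = 140.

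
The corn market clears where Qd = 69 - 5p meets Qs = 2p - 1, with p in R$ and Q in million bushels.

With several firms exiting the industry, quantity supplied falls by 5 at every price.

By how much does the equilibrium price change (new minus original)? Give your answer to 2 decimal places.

+0.71

Original equilibrium: 69 - 5p = 2p - 1 gives 70 = 7p, so p = 10 and Q = 19.
The shock moves the curves to Qd = 69 - 5p and Qs = 2p - 6.
Setting them equal: 69 - 5p = 2p - 6 → 75 = 7p, so p = 75/7 ≈ 10.7143 and Q = 108/7 ≈ 15.4286.
Δp = 10.7143 − 10 = +0.71.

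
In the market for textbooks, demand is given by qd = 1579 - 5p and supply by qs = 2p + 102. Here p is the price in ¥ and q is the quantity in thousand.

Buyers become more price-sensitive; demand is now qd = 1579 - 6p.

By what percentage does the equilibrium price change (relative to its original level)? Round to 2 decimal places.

-12.50

Original equilibrium: 1579 - 5p = 2p + 102 gives 1477 = 7p, so p = 211 and q = 524.
The new curves are qd = 1579 - 6p (demand) and qs = 2p + 102 (supply).
Equate the new curves: 1579 - 6p = 2p + 102, giving 1477 = 8p, p = 184.625, q = 471.25.
%Δp = (184.625 − 211) / 211 × 100 = -12.50%.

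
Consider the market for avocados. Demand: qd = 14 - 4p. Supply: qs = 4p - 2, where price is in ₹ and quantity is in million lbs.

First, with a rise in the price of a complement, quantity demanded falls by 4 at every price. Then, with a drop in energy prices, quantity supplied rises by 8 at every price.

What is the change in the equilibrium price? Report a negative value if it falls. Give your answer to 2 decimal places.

-1.50

Original equilibrium: 14 - 4p = 4p - 2 gives 16 = 8p, so p = 2 and q = 6.
After the shift, demand is qd = 10 - 4p and supply is qs = 4p + 6.
Setting them equal: 10 - 4p = 4p + 6 → 4 = 8p, so p = 0.5 and q = 8.
Δp = 0.5 − 2 = -1.50.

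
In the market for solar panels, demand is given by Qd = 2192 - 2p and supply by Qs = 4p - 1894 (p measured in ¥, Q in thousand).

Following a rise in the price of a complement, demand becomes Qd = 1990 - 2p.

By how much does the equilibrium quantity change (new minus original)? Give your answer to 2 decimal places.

Initially, 2192 - 2p = 4p - 1894, so 4086 = 6p and p = 681, Q = 830.
After the shift, demand is Qd = 1990 - 2p and supply is Qs = 4p - 1894.
New equilibrium: 1990 - 2p = 4p - 1894 ⇒ 3884 = 6p ⇒ p = 1942/3 ≈ 647.3333, Q = 2086/3 ≈ 695.3333.
ΔQ = 695.3333 − 830 = -134.67.

-134.67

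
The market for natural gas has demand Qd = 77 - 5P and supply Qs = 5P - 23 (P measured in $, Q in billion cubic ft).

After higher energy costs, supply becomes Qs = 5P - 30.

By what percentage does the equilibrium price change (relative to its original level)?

+7

Original equilibrium: 77 - 5P = 5P - 23 gives 100 = 10P, so P = 10 and Q = 27.
The new curves are Qd = 77 - 5P (demand) and Qs = 5P - 30 (supply).
Setting them equal: 77 - 5P = 5P - 30 → 107 = 10P, so P = 10.7 and Q = 23.5.
%ΔP = (10.7 − 10) / 10 × 100 = +7%.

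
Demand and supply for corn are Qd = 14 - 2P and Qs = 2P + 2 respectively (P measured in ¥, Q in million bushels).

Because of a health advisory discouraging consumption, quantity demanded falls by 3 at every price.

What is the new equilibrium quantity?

6.5

Original equilibrium: 14 - 2P = 2P + 2 gives 12 = 4P, so P = 3 and Q = 8.
The new curves are Qd = 11 - 2P (demand) and Qs = 2P + 2 (supply).
Setting them equal: 11 - 2P = 2P + 2 → 9 = 4P, so P = 2.25 and Q = 6.5.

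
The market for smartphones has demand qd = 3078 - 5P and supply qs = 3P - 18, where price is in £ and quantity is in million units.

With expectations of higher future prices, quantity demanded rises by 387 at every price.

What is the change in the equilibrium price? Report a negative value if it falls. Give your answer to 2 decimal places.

Initially, 3078 - 5P = 3P - 18, so 3096 = 8P and P = 387, q = 1143.
The shock moves the curves to qd = 3465 - 5P and qs = 3P - 18.
Equate the new curves: 3465 - 5P = 3P - 18, giving 3483 = 8P, P = 435.375, q = 1288.125.
ΔP = 435.375 − 387 = +48.38.

+48.38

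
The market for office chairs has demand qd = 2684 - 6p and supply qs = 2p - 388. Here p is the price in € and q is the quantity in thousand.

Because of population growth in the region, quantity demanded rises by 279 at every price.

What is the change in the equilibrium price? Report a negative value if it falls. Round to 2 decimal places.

Solve the original market: 2684 - 6p = 2p - 388, hence p = 384 and q = 380.
The new curves are qd = 2963 - 6p (demand) and qs = 2p - 388 (supply).
Setting them equal: 2963 - 6p = 2p - 388 → 3351 = 8p, so p = 418.875 and q = 449.75.
Δp = 418.875 − 384 = +34.88.

+34.88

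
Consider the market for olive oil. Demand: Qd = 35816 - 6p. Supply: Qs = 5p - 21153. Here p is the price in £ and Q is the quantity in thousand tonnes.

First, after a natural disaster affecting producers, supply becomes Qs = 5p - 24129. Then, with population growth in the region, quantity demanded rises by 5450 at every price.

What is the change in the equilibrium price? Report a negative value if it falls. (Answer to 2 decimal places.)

+766.00

Initially, 35816 - 6p = 5p - 21153, so 56969 = 11p and p = 5179, Q = 4742.
The shock moves the curves to Qd = 41266 - 6p and Qs = 5p - 24129.
Equate the new curves: 41266 - 6p = 5p - 24129, giving 65395 = 11p, p = 5945, Q = 5596.
Δp = 5945 − 5179 = +766.00.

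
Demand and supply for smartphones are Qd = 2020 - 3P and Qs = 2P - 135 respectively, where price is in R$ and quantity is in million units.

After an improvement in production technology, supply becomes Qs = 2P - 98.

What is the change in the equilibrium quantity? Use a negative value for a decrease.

Original equilibrium: 2020 - 3P = 2P - 135 gives 2155 = 5P, so P = 431 and Q = 727.
After the shift, demand is Qd = 2020 - 3P and supply is Qs = 2P - 98.
Setting them equal: 2020 - 3P = 2P - 98 → 2118 = 5P, so P = 423.6 and Q = 749.2.
ΔQ = 749.2 − 727 = +22.2.

+22.2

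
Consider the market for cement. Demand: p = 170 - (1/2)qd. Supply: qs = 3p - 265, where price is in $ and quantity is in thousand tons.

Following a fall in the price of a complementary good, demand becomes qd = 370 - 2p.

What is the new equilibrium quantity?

116

Original equilibrium: 340 - 2p = 3p - 265 gives 605 = 5p, so p = 121 and q = 98.
The new curves are qd = 370 - 2p (demand) and qs = 3p - 265 (supply).
Equate the new curves: 370 - 2p = 3p - 265, giving 635 = 5p, p = 127, q = 116.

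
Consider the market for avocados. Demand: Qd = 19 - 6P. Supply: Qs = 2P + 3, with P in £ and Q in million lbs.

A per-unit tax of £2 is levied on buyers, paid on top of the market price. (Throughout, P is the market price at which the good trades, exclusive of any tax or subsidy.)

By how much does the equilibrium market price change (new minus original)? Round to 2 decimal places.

-1.50

Before the shock: 19 - 6P = 2P + 3 ⇒ 16 = 8P ⇒ P = 2, Q = 7.
Since buyers pay the price plus the tax, the effective demand curve becomes Qd = 7 - 6P.
Setting them equal: 7 - 6P = 2P + 3 → 4 = 8P, so P = 0.5 and Q = 4.
ΔP = 0.5 − 2 = -1.50.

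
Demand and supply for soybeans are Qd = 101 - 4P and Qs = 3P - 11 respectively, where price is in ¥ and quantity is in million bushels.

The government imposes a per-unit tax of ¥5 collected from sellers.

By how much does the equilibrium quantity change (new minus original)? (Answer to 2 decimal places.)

Solve the original market: 101 - 4P = 3P - 11, hence P = 16 and Q = 37.
Since sellers keep the price net of the tax, the effective supply curve becomes Qs = 3P - 26.
New equilibrium: 101 - 4P = 3P - 26 ⇒ 127 = 7P ⇒ P = 127/7 ≈ 18.1429, Q = 199/7 ≈ 28.4286.
ΔQ = 28.4286 − 37 = -8.57.

-8.57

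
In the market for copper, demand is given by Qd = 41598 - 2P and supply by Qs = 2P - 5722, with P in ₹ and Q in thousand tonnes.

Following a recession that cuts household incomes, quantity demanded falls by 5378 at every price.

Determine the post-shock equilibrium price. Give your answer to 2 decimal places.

10485.50

Original equilibrium: 41598 - 2P = 2P - 5722 gives 47320 = 4P, so P = 11830 and Q = 17938.
With the change applied: demand Qd = 36220 - 2P, supply Qs = 2P - 5722.
New equilibrium: 36220 - 2P = 2P - 5722 ⇒ 41942 = 4P ⇒ P = 10485.5, Q = 15249.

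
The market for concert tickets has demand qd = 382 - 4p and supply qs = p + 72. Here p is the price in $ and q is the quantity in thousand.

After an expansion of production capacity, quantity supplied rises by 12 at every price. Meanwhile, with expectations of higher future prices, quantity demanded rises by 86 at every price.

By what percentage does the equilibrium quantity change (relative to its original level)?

+20

Initially, 382 - 4p = p + 72, so 310 = 5p and p = 62, q = 134.
The shock moves the curves to qd = 468 - 4p and qs = p + 84.
Setting them equal: 468 - 4p = p + 84 → 384 = 5p, so p = 76.8 and q = 160.8.
%Δq = (160.8 − 134) / 134 × 100 = +20%.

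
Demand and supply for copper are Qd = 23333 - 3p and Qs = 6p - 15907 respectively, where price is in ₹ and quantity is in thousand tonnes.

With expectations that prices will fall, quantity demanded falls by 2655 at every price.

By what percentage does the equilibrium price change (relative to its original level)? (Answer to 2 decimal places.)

-6.77

Initially, 23333 - 3p = 6p - 15907, so 39240 = 9p and p = 4360, Q = 10253.
With the change applied: demand Qd = 20678 - 3p, supply Qs = 6p - 15907.
New equilibrium: 20678 - 3p = 6p - 15907 ⇒ 36585 = 9p ⇒ p = 4065, Q = 8483.
%Δp = (4065 − 4360) / 4360 × 100 = -6.77%.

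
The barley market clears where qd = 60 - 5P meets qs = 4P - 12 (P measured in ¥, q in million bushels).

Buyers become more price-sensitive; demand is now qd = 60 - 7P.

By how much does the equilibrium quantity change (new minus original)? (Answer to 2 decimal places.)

Before the shock: 60 - 5P = 4P - 12 ⇒ 72 = 9P ⇒ P = 8, q = 20.
After the shift, demand is qd = 60 - 7P and supply is qs = 4P - 12.
Setting them equal: 60 - 7P = 4P - 12 → 72 = 11P, so P = 72/11 ≈ 6.5455 and q = 156/11 ≈ 14.1818.
Δq = 14.1818 − 20 = -5.82.

-5.82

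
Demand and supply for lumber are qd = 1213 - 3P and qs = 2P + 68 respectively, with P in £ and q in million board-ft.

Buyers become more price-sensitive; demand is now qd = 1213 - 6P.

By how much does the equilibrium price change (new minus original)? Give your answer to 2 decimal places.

Before the shock: 1213 - 3P = 2P + 68 ⇒ 1145 = 5P ⇒ P = 229, q = 526.
After the shift, demand is qd = 1213 - 6P and supply is qs = 2P + 68.
Equate the new curves: 1213 - 6P = 2P + 68, giving 1145 = 8P, P = 143.125, q = 354.25.
ΔP = 143.125 − 229 = -85.88.

-85.88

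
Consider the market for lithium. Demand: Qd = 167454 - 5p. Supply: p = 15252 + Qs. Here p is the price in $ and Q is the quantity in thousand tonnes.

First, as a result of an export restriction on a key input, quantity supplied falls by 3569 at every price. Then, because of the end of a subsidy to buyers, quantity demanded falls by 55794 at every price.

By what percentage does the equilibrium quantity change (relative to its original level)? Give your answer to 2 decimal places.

-80.75

Before the shock: 167454 - 5p = p - 15252 ⇒ 182706 = 6p ⇒ p = 30451, Q = 15199.
The shock moves the curves to Qd = 111660 - 5p and Qs = p - 18821.
Equate the new curves: 111660 - 5p = p - 18821, giving 130481 = 6p, p = 130481/6 ≈ 21746.8333, Q = 17555/6 ≈ 2925.8333.
%ΔQ = (2925.8333 − 15199) / 15199 × 100 = -80.75%.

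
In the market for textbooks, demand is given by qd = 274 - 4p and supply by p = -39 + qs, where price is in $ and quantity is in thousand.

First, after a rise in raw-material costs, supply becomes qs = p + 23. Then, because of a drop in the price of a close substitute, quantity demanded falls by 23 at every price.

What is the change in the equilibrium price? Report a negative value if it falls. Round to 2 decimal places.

Initially, 274 - 4p = p + 39, so 235 = 5p and p = 47, q = 86.
The shock moves the curves to qd = 251 - 4p and qs = p + 23.
Setting them equal: 251 - 4p = p + 23 → 228 = 5p, so p = 45.6 and q = 68.6.
Δp = 45.6 − 47 = -1.40.

-1.40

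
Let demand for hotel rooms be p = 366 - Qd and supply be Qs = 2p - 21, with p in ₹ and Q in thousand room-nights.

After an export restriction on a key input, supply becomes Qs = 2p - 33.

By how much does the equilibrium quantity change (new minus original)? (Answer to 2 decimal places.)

-4.00

Solve the original market: 366 - p = 2p - 21, hence p = 129 and Q = 237.
The new curves are Qd = 366 - p (demand) and Qs = 2p - 33 (supply).
Setting them equal: 366 - p = 2p - 33 → 399 = 3p, so p = 133 and Q = 233.
ΔQ = 233 − 237 = -4.00.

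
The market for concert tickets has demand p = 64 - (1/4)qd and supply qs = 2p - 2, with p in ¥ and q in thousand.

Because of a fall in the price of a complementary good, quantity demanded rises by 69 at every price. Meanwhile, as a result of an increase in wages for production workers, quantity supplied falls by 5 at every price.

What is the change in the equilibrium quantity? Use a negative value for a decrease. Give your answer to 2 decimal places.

Original equilibrium: 256 - 4p = 2p - 2 gives 258 = 6p, so p = 43 and q = 84.
After the shift, demand is qd = 325 - 4p and supply is qs = 2p - 7.
New equilibrium: 325 - 4p = 2p - 7 ⇒ 332 = 6p ⇒ p = 166/3 ≈ 55.3333, q = 311/3 ≈ 103.6667.
Δq = 103.6667 − 84 = +19.67.

+19.67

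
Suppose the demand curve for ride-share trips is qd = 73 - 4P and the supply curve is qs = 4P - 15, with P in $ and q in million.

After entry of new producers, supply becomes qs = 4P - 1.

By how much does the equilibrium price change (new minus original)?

Original equilibrium: 73 - 4P = 4P - 15 gives 88 = 8P, so P = 11 and q = 29.
The new curves are qd = 73 - 4P (demand) and qs = 4P - 1 (supply).
Setting them equal: 73 - 4P = 4P - 1 → 74 = 8P, so P = 9.25 and q = 36.
ΔP = 9.25 − 11 = -1.75.

-1.75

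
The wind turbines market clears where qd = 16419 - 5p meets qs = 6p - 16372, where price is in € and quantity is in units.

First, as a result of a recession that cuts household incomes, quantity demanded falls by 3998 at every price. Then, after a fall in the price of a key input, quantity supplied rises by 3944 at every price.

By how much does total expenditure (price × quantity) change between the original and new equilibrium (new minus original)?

Original equilibrium: 16419 - 5p = 6p - 16372 gives 32791 = 11p, so p = 2981 and q = 1514.
The shock moves the curves to qd = 12421 - 5p and qs = 6p - 12428.
Clearing the new market: 12421 - 5p = 6p - 12428, so p = 2259 and q = 1126.
Expenditure moves from 2981×1514 = 4513234 to 2259×1126 = 2543634; change = -1969600.

-1969600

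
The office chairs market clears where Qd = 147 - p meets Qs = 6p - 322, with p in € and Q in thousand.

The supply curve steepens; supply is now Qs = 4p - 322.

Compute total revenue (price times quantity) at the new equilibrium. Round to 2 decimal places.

4990.16

Original equilibrium: 147 - p = 6p - 322 gives 469 = 7p, so p = 67 and Q = 80.
With the change applied: demand Qd = 147 - p, supply Qs = 4p - 322.
Equate the new curves: 147 - p = 4p - 322, giving 469 = 5p, p = 93.8, Q = 53.2.
New expenditure = 93.8 × 53.2 = 4990.16.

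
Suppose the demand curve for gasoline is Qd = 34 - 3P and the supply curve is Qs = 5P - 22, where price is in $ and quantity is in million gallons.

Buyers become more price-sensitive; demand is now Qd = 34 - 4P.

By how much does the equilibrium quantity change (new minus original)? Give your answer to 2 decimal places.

-3.89

Original equilibrium: 34 - 3P = 5P - 22 gives 56 = 8P, so P = 7 and Q = 13.
The new curves are Qd = 34 - 4P (demand) and Qs = 5P - 22 (supply).
Setting them equal: 34 - 4P = 5P - 22 → 56 = 9P, so P = 56/9 ≈ 6.2222 and Q = 82/9 ≈ 9.1111.
ΔQ = 9.1111 − 13 = -3.89.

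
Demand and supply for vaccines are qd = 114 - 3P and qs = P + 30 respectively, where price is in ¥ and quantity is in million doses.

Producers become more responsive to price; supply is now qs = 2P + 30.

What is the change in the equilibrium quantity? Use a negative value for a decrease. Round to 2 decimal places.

Initially, 114 - 3P = P + 30, so 84 = 4P and P = 21, q = 51.
With the change applied: demand qd = 114 - 3P, supply qs = 2P + 30.
New equilibrium: 114 - 3P = 2P + 30 ⇒ 84 = 5P ⇒ P = 16.8, q = 63.6.
Δq = 63.6 − 51 = +12.60.

+12.60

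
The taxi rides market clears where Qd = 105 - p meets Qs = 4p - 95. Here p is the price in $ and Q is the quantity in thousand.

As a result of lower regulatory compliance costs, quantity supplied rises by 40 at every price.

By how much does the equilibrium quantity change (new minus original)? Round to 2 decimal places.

Solve the original market: 105 - p = 4p - 95, hence p = 40 and Q = 65.
The new curves are Qd = 105 - p (demand) and Qs = 4p - 55 (supply).
New equilibrium: 105 - p = 4p - 55 ⇒ 160 = 5p ⇒ p = 32, Q = 73.
ΔQ = 73 − 65 = +8.00.

+8.00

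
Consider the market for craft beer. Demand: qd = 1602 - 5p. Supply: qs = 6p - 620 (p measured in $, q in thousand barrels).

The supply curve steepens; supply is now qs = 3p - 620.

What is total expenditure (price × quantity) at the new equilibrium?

Solve the original market: 1602 - 5p = 6p - 620, hence p = 202 and q = 592.
The shock moves the curves to qd = 1602 - 5p and qs = 3p - 620.
Equate the new curves: 1602 - 5p = 3p - 620, giving 2222 = 8p, p = 277.75, q = 213.25.
New expenditure = 277.75 × 213.25 = 59230.1875.

59230.1875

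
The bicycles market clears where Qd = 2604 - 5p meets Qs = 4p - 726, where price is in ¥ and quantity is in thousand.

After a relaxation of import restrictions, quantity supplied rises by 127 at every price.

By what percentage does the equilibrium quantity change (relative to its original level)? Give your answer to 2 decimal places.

Initially, 2604 - 5p = 4p - 726, so 3330 = 9p and p = 370, Q = 754.
After the shift, demand is Qd = 2604 - 5p and supply is Qs = 4p - 599.
New equilibrium: 2604 - 5p = 4p - 599 ⇒ 3203 = 9p ⇒ p = 3203/9 ≈ 355.8889, Q = 7421/9 ≈ 824.5556.
%ΔQ = (824.5556 − 754) / 754 × 100 = +9.36%.

+9.36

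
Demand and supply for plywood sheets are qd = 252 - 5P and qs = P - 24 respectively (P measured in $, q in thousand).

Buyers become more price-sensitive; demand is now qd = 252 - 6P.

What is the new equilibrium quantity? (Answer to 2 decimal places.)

Initially, 252 - 5P = P - 24, so 276 = 6P and P = 46, q = 22.
After the shift, demand is qd = 252 - 6P and supply is qs = P - 24.
New equilibrium: 252 - 6P = P - 24 ⇒ 276 = 7P ⇒ P = 276/7 ≈ 39.4286, q = 108/7 ≈ 15.4286.

15.43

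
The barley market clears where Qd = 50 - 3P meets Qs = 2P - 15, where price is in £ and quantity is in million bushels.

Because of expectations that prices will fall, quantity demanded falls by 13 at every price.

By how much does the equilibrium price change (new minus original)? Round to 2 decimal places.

-2.60

Initially, 50 - 3P = 2P - 15, so 65 = 5P and P = 13, Q = 11.
With the change applied: demand Qd = 37 - 3P, supply Qs = 2P - 15.
New equilibrium: 37 - 3P = 2P - 15 ⇒ 52 = 5P ⇒ P = 10.4, Q = 5.8.
ΔP = 10.4 − 13 = -2.60.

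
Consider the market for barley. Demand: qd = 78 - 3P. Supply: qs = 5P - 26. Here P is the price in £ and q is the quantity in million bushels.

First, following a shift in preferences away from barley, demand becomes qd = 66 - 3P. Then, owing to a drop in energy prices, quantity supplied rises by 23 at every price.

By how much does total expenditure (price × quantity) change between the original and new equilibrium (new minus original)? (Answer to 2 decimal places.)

-160.92

Before the shock: 78 - 3P = 5P - 26 ⇒ 104 = 8P ⇒ P = 13, q = 39.
With the change applied: demand qd = 66 - 3P, supply qs = 5P - 3.
New equilibrium: 66 - 3P = 5P - 3 ⇒ 69 = 8P ⇒ P = 8.625, q = 40.125.
Expenditure moves from 13×39 = 507 to 8.625×40.125 = 346.078125; change = -160.92.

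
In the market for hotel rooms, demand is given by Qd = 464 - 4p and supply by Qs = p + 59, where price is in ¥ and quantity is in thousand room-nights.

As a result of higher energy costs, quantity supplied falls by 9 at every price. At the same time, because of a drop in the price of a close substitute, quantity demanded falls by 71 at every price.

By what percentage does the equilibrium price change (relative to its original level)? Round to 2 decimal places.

Solve the original market: 464 - 4p = p + 59, hence p = 81 and Q = 140.
The new curves are Qd = 393 - 4p (demand) and Qs = p + 50 (supply).
New equilibrium: 393 - 4p = p + 50 ⇒ 343 = 5p ⇒ p = 68.6, Q = 118.6.
%Δp = (68.6 − 81) / 81 × 100 = -15.31%.

-15.31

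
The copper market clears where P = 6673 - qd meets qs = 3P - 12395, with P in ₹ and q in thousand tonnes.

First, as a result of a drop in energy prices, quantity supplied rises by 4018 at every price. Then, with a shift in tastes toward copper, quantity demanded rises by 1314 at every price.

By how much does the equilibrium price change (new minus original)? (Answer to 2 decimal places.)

Before the shock: 6673 - P = 3P - 12395 ⇒ 19068 = 4P ⇒ P = 4767, q = 1906.
After the shift, demand is qd = 7987 - P and supply is qs = 3P - 8377.
Clearing the new market: 7987 - P = 3P - 8377, so P = 4091 and q = 3896.
ΔP = 4091 − 4767 = -676.00.

-676.00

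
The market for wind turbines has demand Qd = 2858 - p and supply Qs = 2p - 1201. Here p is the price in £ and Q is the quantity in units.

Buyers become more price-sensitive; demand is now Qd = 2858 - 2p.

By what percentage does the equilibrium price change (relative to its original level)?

Initially, 2858 - p = 2p - 1201, so 4059 = 3p and p = 1353, Q = 1505.
The shock moves the curves to Qd = 2858 - 2p and Qs = 2p - 1201.
New equilibrium: 2858 - 2p = 2p - 1201 ⇒ 4059 = 4p ⇒ p = 1014.75, Q = 828.5.
%Δp = (1014.75 − 1353) / 1353 × 100 = -25%.

-25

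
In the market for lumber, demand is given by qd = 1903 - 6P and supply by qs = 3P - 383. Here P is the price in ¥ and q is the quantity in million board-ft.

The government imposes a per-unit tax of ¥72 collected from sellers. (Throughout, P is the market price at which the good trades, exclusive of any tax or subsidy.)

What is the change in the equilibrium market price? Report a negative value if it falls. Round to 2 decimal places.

Original equilibrium: 1903 - 6P = 3P - 383 gives 2286 = 9P, so P = 254 and q = 379.
Since sellers keep the price net of the tax, the effective supply curve becomes qs = 3P - 599.
Setting them equal: 1903 - 6P = 3P - 599 → 2502 = 9P, so P = 278 and q = 235.
ΔP = 278 − 254 = +24.00.

+24.00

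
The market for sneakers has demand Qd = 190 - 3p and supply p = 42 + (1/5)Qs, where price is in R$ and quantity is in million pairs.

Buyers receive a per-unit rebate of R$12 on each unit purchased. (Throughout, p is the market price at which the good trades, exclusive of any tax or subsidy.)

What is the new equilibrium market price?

Original equilibrium: 190 - 3p = 5p - 210 gives 400 = 8p, so p = 50 and Q = 40.
Since buyers' out-of-pocket price is the market price minus the rebate, the effective demand curve becomes Qd = 226 - 3p.
New equilibrium: 226 - 3p = 5p - 210 ⇒ 436 = 8p ⇒ p = 54.5, Q = 62.5.

54.5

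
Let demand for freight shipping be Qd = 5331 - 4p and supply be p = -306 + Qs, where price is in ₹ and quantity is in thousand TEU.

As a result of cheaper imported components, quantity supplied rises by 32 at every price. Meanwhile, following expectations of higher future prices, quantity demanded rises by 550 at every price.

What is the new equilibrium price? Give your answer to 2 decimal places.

Before the shock: 5331 - 4p = p + 306 ⇒ 5025 = 5p ⇒ p = 1005, Q = 1311.
The shock moves the curves to Qd = 5881 - 4p and Qs = p + 338.
New equilibrium: 5881 - 4p = p + 338 ⇒ 5543 = 5p ⇒ p = 1108.6, Q = 1446.6.

1108.60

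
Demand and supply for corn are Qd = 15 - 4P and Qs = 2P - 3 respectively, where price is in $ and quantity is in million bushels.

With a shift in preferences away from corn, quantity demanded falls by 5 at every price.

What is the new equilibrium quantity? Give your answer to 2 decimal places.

Initially, 15 - 4P = 2P - 3, so 18 = 6P and P = 3, Q = 3.
With the change applied: demand Qd = 10 - 4P, supply Qs = 2P - 3.
Setting them equal: 10 - 4P = 2P - 3 → 13 = 6P, so P = 13/6 ≈ 2.1667 and Q = 4/3 ≈ 1.3333.

1.33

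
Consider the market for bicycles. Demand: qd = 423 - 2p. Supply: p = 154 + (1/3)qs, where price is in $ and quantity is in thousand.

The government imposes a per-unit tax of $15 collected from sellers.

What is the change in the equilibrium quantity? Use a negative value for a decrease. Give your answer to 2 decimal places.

-18.00

Original equilibrium: 423 - 2p = 3p - 462 gives 885 = 5p, so p = 177 and q = 69.
Since sellers keep the price net of the tax, the effective supply curve becomes qs = 3p - 507.
Setting them equal: 423 - 2p = 3p - 507 → 930 = 5p, so p = 186 and q = 51.
Δq = 51 − 69 = -18.00.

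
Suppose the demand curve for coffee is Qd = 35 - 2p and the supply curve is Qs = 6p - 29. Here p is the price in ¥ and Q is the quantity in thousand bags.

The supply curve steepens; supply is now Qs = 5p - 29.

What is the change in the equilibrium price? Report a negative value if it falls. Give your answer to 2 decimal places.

Before the shock: 35 - 2p = 6p - 29 ⇒ 64 = 8p ⇒ p = 8, Q = 19.
The new curves are Qd = 35 - 2p (demand) and Qs = 5p - 29 (supply).
Equate the new curves: 35 - 2p = 5p - 29, giving 64 = 7p, p = 64/7 ≈ 9.1429, Q = 117/7 ≈ 16.7143.
Δp = 9.1429 − 8 = +1.14.

+1.14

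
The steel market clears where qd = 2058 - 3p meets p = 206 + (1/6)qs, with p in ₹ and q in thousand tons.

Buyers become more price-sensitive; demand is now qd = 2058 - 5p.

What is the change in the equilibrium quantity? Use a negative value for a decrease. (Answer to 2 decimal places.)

Before the shock: 2058 - 3p = 6p - 1236 ⇒ 3294 = 9p ⇒ p = 366, q = 960.
The shock moves the curves to qd = 2058 - 5p and qs = 6p - 1236.
Setting them equal: 2058 - 5p = 6p - 1236 → 3294 = 11p, so p = 3294/11 ≈ 299.4545 and q = 6168/11 ≈ 560.7273.
Δq = 560.7273 − 960 = -399.27.

-399.27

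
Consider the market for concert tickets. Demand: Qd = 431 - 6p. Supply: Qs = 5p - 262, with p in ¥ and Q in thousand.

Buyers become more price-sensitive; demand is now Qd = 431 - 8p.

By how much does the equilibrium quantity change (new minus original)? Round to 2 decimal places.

Solve the original market: 431 - 6p = 5p - 262, hence p = 63 and Q = 53.
With the change applied: demand Qd = 431 - 8p, supply Qs = 5p - 262.
Equate the new curves: 431 - 8p = 5p - 262, giving 693 = 13p, p = 693/13 ≈ 53.3077, Q = 59/13 ≈ 4.5385.
ΔQ = 4.5385 − 53 = -48.46.

-48.46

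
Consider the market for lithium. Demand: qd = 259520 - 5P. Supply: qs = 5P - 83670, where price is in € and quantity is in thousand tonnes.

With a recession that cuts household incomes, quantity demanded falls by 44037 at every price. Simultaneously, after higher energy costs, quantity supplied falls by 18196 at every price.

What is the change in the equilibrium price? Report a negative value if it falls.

Original equilibrium: 259520 - 5P = 5P - 83670 gives 343190 = 10P, so P = 34319 and q = 87925.
With the change applied: demand qd = 215483 - 5P, supply qs = 5P - 101866.
New equilibrium: 215483 - 5P = 5P - 101866 ⇒ 317349 = 10P ⇒ P = 31734.9, q = 56808.5.
ΔP = 31734.9 − 34319 = -2584.1.

-2584.1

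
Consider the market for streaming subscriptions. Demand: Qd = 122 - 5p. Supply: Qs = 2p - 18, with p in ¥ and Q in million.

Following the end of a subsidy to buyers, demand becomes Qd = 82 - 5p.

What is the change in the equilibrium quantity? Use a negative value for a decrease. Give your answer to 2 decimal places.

Solve the original market: 122 - 5p = 2p - 18, hence p = 20 and Q = 22.
The shock moves the curves to Qd = 82 - 5p and Qs = 2p - 18.
Clearing the new market: 82 - 5p = 2p - 18, so p = 100/7 ≈ 14.2857 and Q = 74/7 ≈ 10.5714.
ΔQ = 10.5714 − 22 = -11.43.

-11.43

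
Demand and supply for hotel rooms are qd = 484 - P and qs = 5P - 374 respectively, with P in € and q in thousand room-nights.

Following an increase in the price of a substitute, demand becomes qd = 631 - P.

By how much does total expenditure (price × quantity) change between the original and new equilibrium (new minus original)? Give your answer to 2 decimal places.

+28873.25

Solve the original market: 484 - P = 5P - 374, hence P = 143 and q = 341.
The new curves are qd = 631 - P (demand) and qs = 5P - 374 (supply).
Equate the new curves: 631 - P = 5P - 374, giving 1005 = 6P, P = 167.5, q = 463.5.
Expenditure moves from 143×341 = 48763 to 167.5×463.5 = 77636.25; change = +28873.25.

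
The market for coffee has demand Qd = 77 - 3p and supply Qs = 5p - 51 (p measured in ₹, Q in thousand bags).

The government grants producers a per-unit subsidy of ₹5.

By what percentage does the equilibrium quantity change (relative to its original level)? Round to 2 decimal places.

Original equilibrium: 77 - 3p = 5p - 51 gives 128 = 8p, so p = 16 and Q = 29.
Since sellers receive the price plus the subsidy, the effective supply curve becomes Qs = 5p - 26.
New equilibrium: 77 - 3p = 5p - 26 ⇒ 103 = 8p ⇒ p = 12.875, Q = 38.375.
%ΔQ = (38.375 − 29) / 29 × 100 = +32.33%.

+32.33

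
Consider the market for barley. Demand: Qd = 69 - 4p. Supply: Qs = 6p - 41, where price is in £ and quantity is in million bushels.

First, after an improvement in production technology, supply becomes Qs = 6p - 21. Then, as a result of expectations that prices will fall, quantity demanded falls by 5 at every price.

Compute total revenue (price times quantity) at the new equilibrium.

Solve the original market: 69 - 4p = 6p - 41, hence p = 11 and Q = 25.
With the change applied: demand Qd = 64 - 4p, supply Qs = 6p - 21.
New equilibrium: 64 - 4p = 6p - 21 ⇒ 85 = 10p ⇒ p = 8.5, Q = 30.
New expenditure = 8.5 × 30 = 255.

255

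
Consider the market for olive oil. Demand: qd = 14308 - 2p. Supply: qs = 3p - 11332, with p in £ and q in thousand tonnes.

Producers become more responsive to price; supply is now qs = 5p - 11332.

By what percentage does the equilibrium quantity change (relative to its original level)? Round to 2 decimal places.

Before the shock: 14308 - 2p = 3p - 11332 ⇒ 25640 = 5p ⇒ p = 5128, q = 4052.
The new curves are qd = 14308 - 2p (demand) and qs = 5p - 11332 (supply).
Clearing the new market: 14308 - 2p = 5p - 11332, so p = 25640/7 ≈ 3662.8571 and q = 48876/7 ≈ 6982.2857.
%Δq = (6982.2857 − 4052) / 4052 × 100 = +72.32%.

+72.32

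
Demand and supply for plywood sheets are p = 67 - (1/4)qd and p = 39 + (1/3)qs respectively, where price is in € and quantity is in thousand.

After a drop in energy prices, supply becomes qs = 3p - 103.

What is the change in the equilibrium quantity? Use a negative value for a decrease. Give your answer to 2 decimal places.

Initially, 268 - 4p = 3p - 117, so 385 = 7p and p = 55, q = 48.
With the change applied: demand qd = 268 - 4p, supply qs = 3p - 103.
Setting them equal: 268 - 4p = 3p - 103 → 371 = 7p, so p = 53 and q = 56.
Δq = 56 − 48 = +8.00.

+8.00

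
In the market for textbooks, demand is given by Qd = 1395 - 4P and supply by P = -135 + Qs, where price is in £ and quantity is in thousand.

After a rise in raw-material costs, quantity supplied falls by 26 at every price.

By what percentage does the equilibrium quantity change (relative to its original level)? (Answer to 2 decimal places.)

Initially, 1395 - 4P = P + 135, so 1260 = 5P and P = 252, Q = 387.
The new curves are Qd = 1395 - 4P (demand) and Qs = P + 109 (supply).
Clearing the new market: 1395 - 4P = P + 109, so P = 257.2 and Q = 366.2.
%ΔQ = (366.2 − 387) / 387 × 100 = -5.37%.

-5.37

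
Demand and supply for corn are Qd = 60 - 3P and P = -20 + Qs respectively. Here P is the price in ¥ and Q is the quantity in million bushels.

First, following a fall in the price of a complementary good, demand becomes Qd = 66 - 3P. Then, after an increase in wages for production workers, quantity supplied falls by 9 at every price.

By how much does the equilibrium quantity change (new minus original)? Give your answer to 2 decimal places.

-5.25

Before the shock: 60 - 3P = P + 20 ⇒ 40 = 4P ⇒ P = 10, Q = 30.
After the shift, demand is Qd = 66 - 3P and supply is Qs = P + 11.
Setting them equal: 66 - 3P = P + 11 → 55 = 4P, so P = 13.75 and Q = 24.75.
ΔQ = 24.75 − 30 = -5.25.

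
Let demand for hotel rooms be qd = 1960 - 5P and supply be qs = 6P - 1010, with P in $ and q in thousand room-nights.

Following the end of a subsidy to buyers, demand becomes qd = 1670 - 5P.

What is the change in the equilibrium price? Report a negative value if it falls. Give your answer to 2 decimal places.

-26.36

Original equilibrium: 1960 - 5P = 6P - 1010 gives 2970 = 11P, so P = 270 and q = 610.
With the change applied: demand qd = 1670 - 5P, supply qs = 6P - 1010.
Setting them equal: 1670 - 5P = 6P - 1010 → 2680 = 11P, so P = 2680/11 ≈ 243.6364 and q = 4970/11 ≈ 451.8182.
ΔP = 243.6364 − 270 = -26.36.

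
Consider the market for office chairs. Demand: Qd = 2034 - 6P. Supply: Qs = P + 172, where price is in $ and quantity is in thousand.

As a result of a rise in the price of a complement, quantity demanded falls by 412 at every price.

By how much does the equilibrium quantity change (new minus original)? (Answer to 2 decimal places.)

-58.86

Original equilibrium: 2034 - 6P = P + 172 gives 1862 = 7P, so P = 266 and Q = 438.
The new curves are Qd = 1622 - 6P (demand) and Qs = P + 172 (supply).
Equate the new curves: 1622 - 6P = P + 172, giving 1450 = 7P, P = 1450/7 ≈ 207.1429, Q = 2654/7 ≈ 379.1429.
ΔQ = 379.1429 − 438 = -58.86.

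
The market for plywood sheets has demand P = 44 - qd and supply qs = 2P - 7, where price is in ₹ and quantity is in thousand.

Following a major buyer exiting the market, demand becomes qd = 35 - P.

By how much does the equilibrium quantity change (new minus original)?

-6

Solve the original market: 44 - P = 2P - 7, hence P = 17 and q = 27.
The new curves are qd = 35 - P (demand) and qs = 2P - 7 (supply).
Clearing the new market: 35 - P = 2P - 7, so P = 14 and q = 21.
Δq = 21 − 27 = -6.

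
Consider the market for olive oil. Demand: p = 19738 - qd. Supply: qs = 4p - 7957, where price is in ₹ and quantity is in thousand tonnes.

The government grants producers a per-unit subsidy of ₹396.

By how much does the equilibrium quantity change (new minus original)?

+316.8

Original equilibrium: 19738 - p = 4p - 7957 gives 27695 = 5p, so p = 5539 and q = 14199.
Since sellers receive the price plus the subsidy, the effective supply curve becomes qs = 4p - 6373.
New equilibrium: 19738 - p = 4p - 6373 ⇒ 26111 = 5p ⇒ p = 5222.2, q = 14515.8.
Δq = 14515.8 − 14199 = +316.8.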